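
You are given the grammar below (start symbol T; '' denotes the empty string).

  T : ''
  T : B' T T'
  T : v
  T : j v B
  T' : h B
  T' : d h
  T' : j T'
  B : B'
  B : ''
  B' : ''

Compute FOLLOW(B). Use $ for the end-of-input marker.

In T : j v B: B is at the end, add FOLLOW(T) = { $, d, h, j }.
In T' : h B: B is at the end, add FOLLOW(T') = { $, d, h, j }.
Union: FOLLOW(B) = { $, d, h, j }.

{ $, d, h, j }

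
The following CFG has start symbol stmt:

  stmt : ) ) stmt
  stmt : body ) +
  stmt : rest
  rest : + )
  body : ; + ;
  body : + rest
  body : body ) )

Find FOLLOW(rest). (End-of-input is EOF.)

{ EOF, ) }

In stmt : rest: rest is at the end, add FOLLOW(stmt) = { EOF }.
In body : + rest: rest is at the end, add FOLLOW(body) = { ) }.
Union: FOLLOW(rest) = { EOF, ) }.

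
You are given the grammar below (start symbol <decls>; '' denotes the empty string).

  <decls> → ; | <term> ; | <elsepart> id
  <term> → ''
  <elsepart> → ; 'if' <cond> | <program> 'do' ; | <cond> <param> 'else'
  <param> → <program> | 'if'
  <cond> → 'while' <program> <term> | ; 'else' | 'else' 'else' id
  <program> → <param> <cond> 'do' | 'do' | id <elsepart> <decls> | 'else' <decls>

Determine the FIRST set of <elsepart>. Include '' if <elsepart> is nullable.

<elsepart> → ; 'if' <cond> contributes {;}.
From <elsepart> → <program> 'do' ;: add FIRST(<program>) = { 'do', 'else', 'if', id }.
From <elsepart> → <cond> <param> 'else': add FIRST(<cond>) = { 'else', 'while', ; }.
Union: FIRST(<elsepart>) = { 'do', 'else', 'if', 'while', ;, id }.

{ 'do', 'else', 'if', 'while', ;, id }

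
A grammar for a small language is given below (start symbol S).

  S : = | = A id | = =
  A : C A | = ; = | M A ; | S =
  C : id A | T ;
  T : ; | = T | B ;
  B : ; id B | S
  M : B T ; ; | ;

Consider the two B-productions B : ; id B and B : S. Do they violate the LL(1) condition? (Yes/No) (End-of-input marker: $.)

FIRST(; id B) = { ; } and FIRST(S) = { = }.
The FIRST sets are disjoint and neither alternative is nullable — no conflict.

No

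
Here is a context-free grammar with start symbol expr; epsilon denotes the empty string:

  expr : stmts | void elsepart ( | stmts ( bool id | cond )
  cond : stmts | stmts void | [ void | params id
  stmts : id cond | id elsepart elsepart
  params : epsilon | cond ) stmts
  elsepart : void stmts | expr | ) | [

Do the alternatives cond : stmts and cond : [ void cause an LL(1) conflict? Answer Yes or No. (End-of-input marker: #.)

No

FIRST(stmts) = { id } and FIRST([ void) = { [ }.
The FIRST sets are disjoint and neither alternative is nullable — no conflict.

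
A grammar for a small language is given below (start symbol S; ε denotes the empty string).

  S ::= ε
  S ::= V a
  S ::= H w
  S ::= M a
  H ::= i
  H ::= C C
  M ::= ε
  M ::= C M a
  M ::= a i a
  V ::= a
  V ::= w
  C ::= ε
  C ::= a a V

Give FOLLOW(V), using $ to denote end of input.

{ a, w }

In S ::= V a: add FIRST(a) = { a }.
In C ::= a a V: V is at the end, add FOLLOW(C) = { a, w }.
Union: FOLLOW(V) = { a, w }.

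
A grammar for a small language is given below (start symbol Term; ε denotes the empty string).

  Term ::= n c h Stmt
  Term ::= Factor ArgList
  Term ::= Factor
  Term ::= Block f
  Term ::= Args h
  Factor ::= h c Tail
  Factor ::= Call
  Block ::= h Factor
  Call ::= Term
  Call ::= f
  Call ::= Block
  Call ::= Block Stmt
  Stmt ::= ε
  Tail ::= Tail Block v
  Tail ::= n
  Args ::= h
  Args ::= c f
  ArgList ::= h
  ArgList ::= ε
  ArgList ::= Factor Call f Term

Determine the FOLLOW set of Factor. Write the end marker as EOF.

In Term ::= Factor ArgList: add FIRST(ArgList)\{ε} = { c, f, h, n }.
  Since ArgList is nullable, also add FOLLOW(Term) = { EOF, c, f, h, n, v }.
In Term ::= Factor: Factor is at the end, add FOLLOW(Term) = { EOF, c, f, h, n, v }.
In Block ::= h Factor: Factor is at the end, add FOLLOW(Block) = { EOF, c, f, h, n, v }.
In ArgList ::= Factor Call f Term: add FIRST(Call f Term) = { c, f, h, n }.
Union: FOLLOW(Factor) = { EOF, c, f, h, n, v }.

{ EOF, c, f, h, n, v }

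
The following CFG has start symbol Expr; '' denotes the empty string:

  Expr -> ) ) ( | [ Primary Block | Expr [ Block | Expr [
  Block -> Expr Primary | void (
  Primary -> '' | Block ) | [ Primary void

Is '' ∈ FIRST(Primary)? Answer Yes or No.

Yes

Primary has an ''-production, so Primary ⇒ ''.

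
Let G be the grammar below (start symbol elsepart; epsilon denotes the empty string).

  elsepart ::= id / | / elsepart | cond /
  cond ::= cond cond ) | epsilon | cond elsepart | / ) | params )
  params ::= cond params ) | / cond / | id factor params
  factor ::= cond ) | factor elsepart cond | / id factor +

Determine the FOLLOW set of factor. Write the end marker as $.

{ ), +, /, id }

In params ::= id factor params: add FIRST(params) = { ), /, id }.
In factor ::= factor elsepart cond: add FIRST(elsepart cond) = { ), /, id }.
In factor ::= / id factor +: add FIRST(+) = { + }.
Union: FOLLOW(factor) = { ), +, /, id }.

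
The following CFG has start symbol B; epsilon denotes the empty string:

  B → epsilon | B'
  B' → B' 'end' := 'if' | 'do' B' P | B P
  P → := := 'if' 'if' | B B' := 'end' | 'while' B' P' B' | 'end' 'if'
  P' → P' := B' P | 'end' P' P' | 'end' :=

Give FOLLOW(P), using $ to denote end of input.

In B' → 'do' B' P: P is at the end, add FOLLOW(B') = { $, 'do', 'end', 'while', := }.
In B' → B P: P is at the end, add FOLLOW(B') = { $, 'do', 'end', 'while', := }.
In P' → P' := B' P: P is at the end, add FOLLOW(P') = { 'do', 'end', 'while', := }.
Union: FOLLOW(P) = { $, 'do', 'end', 'while', := }.

{ $, 'do', 'end', 'while', := }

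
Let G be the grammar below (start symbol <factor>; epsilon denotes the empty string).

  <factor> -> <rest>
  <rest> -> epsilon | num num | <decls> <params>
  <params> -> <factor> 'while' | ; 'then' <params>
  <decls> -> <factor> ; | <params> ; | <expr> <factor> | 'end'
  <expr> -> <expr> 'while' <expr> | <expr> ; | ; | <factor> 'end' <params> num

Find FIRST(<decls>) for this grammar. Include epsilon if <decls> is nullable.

From <decls> -> <factor> ;: <factor> nullable, take FIRST(<factor>) ∪ {;} = { 'end', 'while', ;, num }.
From <decls> -> <params> ;: add FIRST(<params>) = { 'end', 'while', ;, num }.
From <decls> -> <expr> <factor>: add FIRST(<expr>) = { 'end', 'while', ;, num }.
<decls> -> 'end' contributes {'end'}.
Union: FIRST(<decls>) = { 'end', 'while', ;, num }.

{ 'end', 'while', ;, num }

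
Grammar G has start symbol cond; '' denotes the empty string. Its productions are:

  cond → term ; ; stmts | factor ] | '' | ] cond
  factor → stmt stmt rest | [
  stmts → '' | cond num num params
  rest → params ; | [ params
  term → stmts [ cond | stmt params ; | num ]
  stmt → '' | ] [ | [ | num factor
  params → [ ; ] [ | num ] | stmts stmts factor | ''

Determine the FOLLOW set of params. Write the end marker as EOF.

In stmts → cond num num params: params is at the end, add FOLLOW(stmts) = { EOF, ;, [, ], num }.
In rest → params ;: add FIRST(;) = { ; }.
In rest → [ params: params is at the end, add FOLLOW(rest) = { EOF, ;, [, ], num }.
In term → stmt params ;: add FIRST(;) = { ; }.
Union: FOLLOW(params) = { EOF, ;, [, ], num }.

{ EOF, ;, [, ], num }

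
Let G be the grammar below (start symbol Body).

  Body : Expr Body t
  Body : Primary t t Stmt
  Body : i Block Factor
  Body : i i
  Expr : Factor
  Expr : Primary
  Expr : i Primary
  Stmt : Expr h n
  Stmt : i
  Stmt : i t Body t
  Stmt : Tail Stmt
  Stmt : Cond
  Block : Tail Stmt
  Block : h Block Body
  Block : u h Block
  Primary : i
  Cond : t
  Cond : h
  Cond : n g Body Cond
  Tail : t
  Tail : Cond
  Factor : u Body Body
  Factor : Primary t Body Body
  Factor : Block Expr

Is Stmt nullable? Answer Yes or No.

No

No nonterminal in this grammar is nullable.
No production of Stmt has an RHS whose symbols are all nullable, so Stmt is not nullable.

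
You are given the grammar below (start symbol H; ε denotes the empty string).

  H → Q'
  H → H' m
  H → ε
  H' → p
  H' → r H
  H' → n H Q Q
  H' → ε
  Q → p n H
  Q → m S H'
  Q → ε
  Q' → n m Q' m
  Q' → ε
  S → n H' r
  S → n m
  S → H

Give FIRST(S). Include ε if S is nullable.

{ m, n, p, r, ε }

S → n H' r contributes {n}.
S → n m contributes {n}.
From S → H: add FIRST(H) = { m, n, p, r, ε } (including ε since H is nullable).
Union: FIRST(S) = { m, n, p, r, ε }.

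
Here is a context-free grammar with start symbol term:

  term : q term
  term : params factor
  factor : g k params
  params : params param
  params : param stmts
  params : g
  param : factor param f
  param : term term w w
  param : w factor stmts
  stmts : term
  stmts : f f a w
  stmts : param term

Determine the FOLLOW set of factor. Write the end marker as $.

In term : params factor: factor is at the end, add FOLLOW(term) = { $, f, g, q, w }.
In param : factor param f: add FIRST(param f) = { g, q, w }.
In param : w factor stmts: add FIRST(stmts) = { f, g, q, w }.
Union: FOLLOW(factor) = { $, f, g, q, w }.

{ $, f, g, q, w }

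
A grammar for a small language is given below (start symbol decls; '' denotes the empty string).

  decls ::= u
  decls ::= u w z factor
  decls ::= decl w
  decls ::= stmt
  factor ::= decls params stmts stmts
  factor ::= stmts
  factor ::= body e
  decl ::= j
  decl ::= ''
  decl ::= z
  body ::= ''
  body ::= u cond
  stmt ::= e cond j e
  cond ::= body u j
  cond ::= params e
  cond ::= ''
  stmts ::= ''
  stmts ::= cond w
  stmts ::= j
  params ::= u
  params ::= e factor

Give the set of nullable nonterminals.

{ body, cond, decl, factor, stmts }

Directly nullable (have an ''-production): decl, body, cond, stmts.
factor ::= stmts with every symbol nullable, so factor is nullable.
No other nonterminal has a production whose RHS symbols are all nullable.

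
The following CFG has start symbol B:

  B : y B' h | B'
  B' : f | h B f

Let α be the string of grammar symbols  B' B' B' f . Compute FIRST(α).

{ f, h }

Add FIRST(B') = { f, h }; B' is not nullable, stop.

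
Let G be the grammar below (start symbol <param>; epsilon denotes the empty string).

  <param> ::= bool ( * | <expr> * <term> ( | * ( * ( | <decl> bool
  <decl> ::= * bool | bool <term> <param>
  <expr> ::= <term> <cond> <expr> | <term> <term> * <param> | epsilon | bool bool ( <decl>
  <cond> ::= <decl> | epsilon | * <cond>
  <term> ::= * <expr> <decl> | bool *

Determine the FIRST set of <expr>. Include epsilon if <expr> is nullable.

{ *, bool, epsilon }

From <expr> ::= <term> <cond> <expr>: add FIRST(<term>) = { *, bool }.
From <expr> ::= <term> <term> * <param>: add FIRST(<term>) = { *, bool }.
<expr> ::= epsilon contributes epsilon.
<expr> ::= bool bool ( <decl> contributes {bool}.
Union: FIRST(<expr>) = { *, bool, epsilon }.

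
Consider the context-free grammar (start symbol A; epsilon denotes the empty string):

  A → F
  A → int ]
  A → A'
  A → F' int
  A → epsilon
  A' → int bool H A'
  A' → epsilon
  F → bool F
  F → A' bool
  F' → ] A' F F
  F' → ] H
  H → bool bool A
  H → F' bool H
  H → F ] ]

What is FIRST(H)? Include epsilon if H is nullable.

H → bool bool A contributes {bool}.
From H → F' bool H: add FIRST(F') = { ] }.
From H → F ] ]: add FIRST(F) = { bool, int }.
Union: FIRST(H) = { ], bool, int }.

{ ], bool, int }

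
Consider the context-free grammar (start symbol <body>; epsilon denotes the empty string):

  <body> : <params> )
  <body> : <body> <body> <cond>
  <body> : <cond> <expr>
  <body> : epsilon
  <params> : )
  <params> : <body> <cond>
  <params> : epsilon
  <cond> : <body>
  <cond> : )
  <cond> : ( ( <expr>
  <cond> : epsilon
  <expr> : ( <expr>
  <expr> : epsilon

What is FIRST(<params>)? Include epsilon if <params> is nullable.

<params> : ) contributes {)}.
From <params> : <body> <cond>: <body>, <cond> nullable, take FIRST(<body>) ∪ FIRST(<cond>) = { (, ) }; also epsilon since the whole RHS is nullable.
<params> : epsilon contributes epsilon.
Union: FIRST(<params>) = { (, ), epsilon }.

{ (, ), epsilon }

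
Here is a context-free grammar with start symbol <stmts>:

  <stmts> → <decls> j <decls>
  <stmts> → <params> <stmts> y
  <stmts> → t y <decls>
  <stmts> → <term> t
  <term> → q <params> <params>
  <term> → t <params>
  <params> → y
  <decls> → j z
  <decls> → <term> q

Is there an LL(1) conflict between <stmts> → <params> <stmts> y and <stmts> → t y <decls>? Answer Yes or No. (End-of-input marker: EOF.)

No

FIRST(<params> <stmts> y) = { y } and FIRST(t y <decls>) = { t }.
The FIRST sets are disjoint and neither alternative is nullable — no conflict.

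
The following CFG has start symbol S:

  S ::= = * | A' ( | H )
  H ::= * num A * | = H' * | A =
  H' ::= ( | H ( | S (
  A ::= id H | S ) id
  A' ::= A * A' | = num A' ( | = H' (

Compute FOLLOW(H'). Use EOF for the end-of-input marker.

{ (, * }

In H ::= = H' *: add FIRST(*) = { * }.
In A' ::= = H' (: add FIRST(() = { ( }.
Union: FOLLOW(H') = { (, * }.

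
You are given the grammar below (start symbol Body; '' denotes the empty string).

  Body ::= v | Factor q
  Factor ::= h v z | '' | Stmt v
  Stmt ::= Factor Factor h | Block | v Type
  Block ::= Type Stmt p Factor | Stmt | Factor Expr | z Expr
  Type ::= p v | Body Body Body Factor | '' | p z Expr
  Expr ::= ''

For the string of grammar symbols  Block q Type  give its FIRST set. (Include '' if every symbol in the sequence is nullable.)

Add FIRST(Block)\{''} = { h, p, q, v, z }; Block is nullable, continue.
q is a terminal; add {q} and stop.

{ h, p, q, v, z }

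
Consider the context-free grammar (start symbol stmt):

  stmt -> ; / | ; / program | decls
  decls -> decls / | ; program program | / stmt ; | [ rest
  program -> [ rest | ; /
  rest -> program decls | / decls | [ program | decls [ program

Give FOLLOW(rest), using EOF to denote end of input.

{ EOF, /, ;, [ }

In decls -> [ rest: rest is at the end, add FOLLOW(decls) = { EOF, /, ;, [ }.
In program -> [ rest: rest is at the end, add FOLLOW(program) = { EOF, /, ;, [ }.
Union: FOLLOW(rest) = { EOF, /, ;, [ }.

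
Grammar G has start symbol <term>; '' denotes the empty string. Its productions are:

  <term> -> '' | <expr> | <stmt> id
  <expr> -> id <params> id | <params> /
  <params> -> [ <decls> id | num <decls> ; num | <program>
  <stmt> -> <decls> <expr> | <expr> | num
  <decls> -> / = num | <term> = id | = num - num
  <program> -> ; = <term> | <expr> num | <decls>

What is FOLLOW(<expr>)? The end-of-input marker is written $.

In <term> -> <expr>: <expr> is at the end, add FOLLOW(<term>) = { $, /, =, id }.
In <stmt> -> <decls> <expr>: <expr> is at the end, add FOLLOW(<stmt>) = { id }.
In <stmt> -> <expr>: <expr> is at the end, add FOLLOW(<stmt>) = { id }.
In <program> -> <expr> num: add FIRST(num) = { num }.
Union: FOLLOW(<expr>) = { $, /, =, id, num }.

{ $, /, =, id, num }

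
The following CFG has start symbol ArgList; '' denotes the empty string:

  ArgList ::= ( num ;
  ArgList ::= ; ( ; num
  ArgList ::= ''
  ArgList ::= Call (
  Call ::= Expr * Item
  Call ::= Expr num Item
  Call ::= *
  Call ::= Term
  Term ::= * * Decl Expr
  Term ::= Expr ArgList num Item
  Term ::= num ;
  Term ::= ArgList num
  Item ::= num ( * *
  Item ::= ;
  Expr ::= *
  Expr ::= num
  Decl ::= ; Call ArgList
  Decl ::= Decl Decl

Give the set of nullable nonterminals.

{ ArgList }

Directly nullable (have an ''-production): ArgList.
No other nonterminal has a production whose RHS symbols are all nullable.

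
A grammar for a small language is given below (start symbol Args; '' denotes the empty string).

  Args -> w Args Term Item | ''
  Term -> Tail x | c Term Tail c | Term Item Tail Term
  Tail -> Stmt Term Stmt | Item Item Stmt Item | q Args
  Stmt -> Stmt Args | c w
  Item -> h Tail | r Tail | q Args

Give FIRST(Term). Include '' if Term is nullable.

{ c, h, q, r }

From Term -> Tail x: add FIRST(Tail) = { c, h, q, r }.
Term -> c Term Tail c contributes {c}.
From Term -> Term Item Tail Term: add FIRST(Term) = { c, h, q, r }.
Union: FIRST(Term) = { c, h, q, r }.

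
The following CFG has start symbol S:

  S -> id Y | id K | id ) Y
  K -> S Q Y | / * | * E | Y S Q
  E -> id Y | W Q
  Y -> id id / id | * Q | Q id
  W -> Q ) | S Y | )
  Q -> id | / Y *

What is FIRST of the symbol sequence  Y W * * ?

Add FIRST(Y) = { *, /, id }; Y is not nullable, stop.

{ *, /, id }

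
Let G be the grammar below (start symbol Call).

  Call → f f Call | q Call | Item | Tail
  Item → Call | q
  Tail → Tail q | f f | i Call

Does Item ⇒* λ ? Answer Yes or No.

No

No nonterminal in this grammar is nullable.
No production of Item has an RHS whose symbols are all nullable, so Item is not nullable.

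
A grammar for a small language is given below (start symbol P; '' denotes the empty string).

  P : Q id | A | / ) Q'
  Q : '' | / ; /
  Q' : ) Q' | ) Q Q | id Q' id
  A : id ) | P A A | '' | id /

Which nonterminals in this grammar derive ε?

Directly nullable (have an ''-production): Q, A.
P : A with every symbol nullable, so P is nullable.
No other nonterminal has a production whose RHS symbols are all nullable.

{ A, P, Q }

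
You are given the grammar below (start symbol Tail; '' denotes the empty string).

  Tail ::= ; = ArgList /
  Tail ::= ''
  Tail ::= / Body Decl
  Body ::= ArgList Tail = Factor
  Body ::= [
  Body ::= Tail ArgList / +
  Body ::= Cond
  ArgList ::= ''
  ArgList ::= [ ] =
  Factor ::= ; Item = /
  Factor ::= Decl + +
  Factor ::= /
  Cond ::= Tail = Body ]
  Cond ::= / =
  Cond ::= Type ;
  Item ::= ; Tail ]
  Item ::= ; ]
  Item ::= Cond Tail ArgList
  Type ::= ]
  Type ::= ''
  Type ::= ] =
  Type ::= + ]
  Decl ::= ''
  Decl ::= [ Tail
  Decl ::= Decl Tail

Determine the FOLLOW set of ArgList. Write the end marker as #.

{ /, ;, = }

In Tail ::= ; = ArgList /: add FIRST(/) = { / }.
In Body ::= ArgList Tail = Factor: add FIRST(Tail = Factor) = { /, ;, = }.
In Body ::= Tail ArgList / +: add FIRST(/ +) = { / }.
In Item ::= Cond Tail ArgList: ArgList is at the end, add FOLLOW(Item) = { = }.
Union: FOLLOW(ArgList) = { /, ;, = }.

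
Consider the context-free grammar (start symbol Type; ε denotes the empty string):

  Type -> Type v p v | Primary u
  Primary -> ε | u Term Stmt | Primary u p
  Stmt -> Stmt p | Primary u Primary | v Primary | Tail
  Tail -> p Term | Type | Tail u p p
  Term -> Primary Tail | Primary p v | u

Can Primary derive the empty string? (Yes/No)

Primary has an ε-production, so Primary ⇒ ε.

Yes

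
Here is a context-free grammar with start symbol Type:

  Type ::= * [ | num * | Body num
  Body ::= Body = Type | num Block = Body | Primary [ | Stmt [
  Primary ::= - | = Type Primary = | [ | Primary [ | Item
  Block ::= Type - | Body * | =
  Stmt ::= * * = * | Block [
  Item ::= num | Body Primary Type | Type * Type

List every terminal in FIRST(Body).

From Body ::= Body = Type: add FIRST(Body) = { *, -, =, [, num }.
Body ::= num Block = Body contributes {num}.
From Body ::= Primary [: add FIRST(Primary) = { *, -, =, [, num }.
From Body ::= Stmt [: add FIRST(Stmt) = { *, -, =, [, num }.
Union: FIRST(Body) = { *, -, =, [, num }.

{ *, -, =, [, num }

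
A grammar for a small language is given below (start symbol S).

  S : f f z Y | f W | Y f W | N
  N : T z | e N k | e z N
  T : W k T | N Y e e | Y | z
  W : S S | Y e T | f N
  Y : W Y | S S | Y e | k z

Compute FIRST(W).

{ e, f, k, z }

From W : S S: add FIRST(S) = { e, f, k, z }.
From W : Y e T: add FIRST(Y) = { e, f, k, z }.
W : f N contributes {f}.
Union: FIRST(W) = { e, f, k, z }.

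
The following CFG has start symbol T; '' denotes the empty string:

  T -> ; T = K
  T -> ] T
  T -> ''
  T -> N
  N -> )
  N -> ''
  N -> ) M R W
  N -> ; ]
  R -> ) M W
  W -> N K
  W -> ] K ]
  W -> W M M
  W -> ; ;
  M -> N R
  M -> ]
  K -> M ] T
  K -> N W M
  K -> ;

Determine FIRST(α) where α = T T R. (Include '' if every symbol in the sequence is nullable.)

Add FIRST(T)\{''} = { ), ;, ] }; T is nullable, continue.
Add FIRST(T)\{''} = { ), ;, ] }; T is nullable, continue.
Add FIRST(R) = { ) }; R is not nullable, stop.

{ ), ;, ] }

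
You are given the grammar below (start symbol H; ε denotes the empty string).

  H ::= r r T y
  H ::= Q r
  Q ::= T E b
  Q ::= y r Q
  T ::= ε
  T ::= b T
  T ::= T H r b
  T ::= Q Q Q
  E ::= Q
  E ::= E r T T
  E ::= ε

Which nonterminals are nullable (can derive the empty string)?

Directly nullable (have an ε-production): T, E.
No other nonterminal has a production whose RHS symbols are all nullable.

{ E, T }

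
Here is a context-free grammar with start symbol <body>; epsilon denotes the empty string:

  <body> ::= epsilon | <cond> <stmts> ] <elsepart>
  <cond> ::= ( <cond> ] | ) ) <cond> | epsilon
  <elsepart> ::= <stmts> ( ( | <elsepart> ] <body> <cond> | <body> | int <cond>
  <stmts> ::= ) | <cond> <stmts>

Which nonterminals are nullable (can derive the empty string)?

Directly nullable (have an epsilon-production): <body>, <cond>.
<elsepart> ::= <body> with every symbol nullable, so <elsepart> is nullable.
No other nonterminal has a production whose RHS symbols are all nullable.

{ <body>, <cond>, <elsepart> }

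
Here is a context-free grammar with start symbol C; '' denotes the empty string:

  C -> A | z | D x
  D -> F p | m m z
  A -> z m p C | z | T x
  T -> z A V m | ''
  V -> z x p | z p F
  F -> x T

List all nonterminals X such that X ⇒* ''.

Directly nullable (have an ''-production): T.
No other nonterminal has a production whose RHS symbols are all nullable.

{ T }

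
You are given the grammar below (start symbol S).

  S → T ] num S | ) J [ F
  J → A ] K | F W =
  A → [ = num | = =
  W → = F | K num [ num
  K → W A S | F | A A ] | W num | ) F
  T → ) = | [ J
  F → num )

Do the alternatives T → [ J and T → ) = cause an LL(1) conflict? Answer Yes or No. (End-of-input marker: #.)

FIRST([ J) = { [ } and FIRST() =) = { ) }.
The FIRST sets are disjoint and neither alternative is nullable — no conflict.

No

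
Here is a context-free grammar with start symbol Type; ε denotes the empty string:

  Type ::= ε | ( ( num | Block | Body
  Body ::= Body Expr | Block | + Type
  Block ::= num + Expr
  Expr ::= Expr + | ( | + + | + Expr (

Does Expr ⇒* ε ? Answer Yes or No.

No

Nullable nonterminals: Type.
No production of Expr has an RHS whose symbols are all nullable, so Expr is not nullable.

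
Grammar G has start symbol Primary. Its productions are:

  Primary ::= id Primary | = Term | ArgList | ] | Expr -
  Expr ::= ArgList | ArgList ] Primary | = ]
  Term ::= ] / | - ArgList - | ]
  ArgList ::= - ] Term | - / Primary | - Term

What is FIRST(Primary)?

{ -, =, ], id }

Primary ::= id Primary contributes {id}.
Primary ::= = Term contributes {=}.
From Primary ::= ArgList: add FIRST(ArgList) = { - }.
Primary ::= ] contributes {]}.
From Primary ::= Expr -: add FIRST(Expr) = { -, = }.
Union: FIRST(Primary) = { -, =, ], id }.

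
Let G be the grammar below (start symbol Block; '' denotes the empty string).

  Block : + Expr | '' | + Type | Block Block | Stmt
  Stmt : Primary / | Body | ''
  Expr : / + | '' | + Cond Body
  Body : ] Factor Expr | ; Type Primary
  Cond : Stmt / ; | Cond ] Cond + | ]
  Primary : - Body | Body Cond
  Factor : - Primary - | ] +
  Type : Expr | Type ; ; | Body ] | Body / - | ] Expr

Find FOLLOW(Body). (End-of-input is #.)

In Stmt : Body: Body is at the end, add FOLLOW(Stmt) = { #, +, -, /, ;, ] }.
In Expr : + Cond Body: Body is at the end, add FOLLOW(Expr) = { #, +, -, /, ;, ] }.
In Primary : - Body: Body is at the end, add FOLLOW(Primary) = { #, +, -, /, ;, ] }.
In Primary : Body Cond: add FIRST(Cond) = { -, /, ;, ] }.
In Type : Body ]: add FIRST(]) = { ] }.
In Type : Body / -: add FIRST(/ -) = { / }.
Union: FOLLOW(Body) = { #, +, -, /, ;, ] }.

{ #, +, -, /, ;, ] }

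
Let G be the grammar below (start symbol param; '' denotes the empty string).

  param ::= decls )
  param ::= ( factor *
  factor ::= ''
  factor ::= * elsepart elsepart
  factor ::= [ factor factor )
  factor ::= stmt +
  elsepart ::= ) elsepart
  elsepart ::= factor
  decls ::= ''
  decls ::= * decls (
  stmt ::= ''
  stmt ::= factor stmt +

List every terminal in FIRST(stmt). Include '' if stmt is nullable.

{ *, +, [, '' }

stmt ::= '' contributes ''.
From stmt ::= factor stmt +: factor, stmt nullable, take FIRST(factor) ∪ FIRST(stmt) ∪ {+} = { *, +, [ }.
Union: FIRST(stmt) = { *, +, [, '' }.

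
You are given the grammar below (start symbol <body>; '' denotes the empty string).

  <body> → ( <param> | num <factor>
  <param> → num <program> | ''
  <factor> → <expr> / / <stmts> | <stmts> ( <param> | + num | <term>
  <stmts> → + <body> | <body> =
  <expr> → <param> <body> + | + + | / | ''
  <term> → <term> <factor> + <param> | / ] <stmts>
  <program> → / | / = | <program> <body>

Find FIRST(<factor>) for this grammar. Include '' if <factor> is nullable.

{ (, +, /, num }

From <factor> → <expr> / / <stmts>: <expr> nullable, take FIRST(<expr>) ∪ {/} = { (, +, /, num }.
From <factor> → <stmts> ( <param>: add FIRST(<stmts>) = { (, +, num }.
<factor> → + num contributes {+}.
From <factor> → <term>: add FIRST(<term>) = { / }.
Union: FIRST(<factor>) = { (, +, /, num }.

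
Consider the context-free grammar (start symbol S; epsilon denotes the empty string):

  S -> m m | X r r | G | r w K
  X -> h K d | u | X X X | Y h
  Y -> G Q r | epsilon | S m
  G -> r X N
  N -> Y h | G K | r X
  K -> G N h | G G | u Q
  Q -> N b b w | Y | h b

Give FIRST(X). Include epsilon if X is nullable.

{ h, m, r, u }

X -> h K d contributes {h}.
X -> u contributes {u}.
From X -> X X X: add FIRST(X) = { h, m, r, u }.
From X -> Y h: Y nullable, take FIRST(Y) ∪ {h} = { h, m, r, u }.
Union: FIRST(X) = { h, m, r, u }.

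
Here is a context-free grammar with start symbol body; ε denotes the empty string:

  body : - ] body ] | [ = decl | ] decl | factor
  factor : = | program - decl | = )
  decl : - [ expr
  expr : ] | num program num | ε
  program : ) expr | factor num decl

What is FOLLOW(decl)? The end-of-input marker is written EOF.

{ EOF, -, ], num }

In body : [ = decl: decl is at the end, add FOLLOW(body) = { EOF, ] }.
In body : ] decl: decl is at the end, add FOLLOW(body) = { EOF, ] }.
In factor : program - decl: decl is at the end, add FOLLOW(factor) = { EOF, ], num }.
In program : factor num decl: decl is at the end, add FOLLOW(program) = { -, num }.
Union: FOLLOW(decl) = { EOF, -, ], num }.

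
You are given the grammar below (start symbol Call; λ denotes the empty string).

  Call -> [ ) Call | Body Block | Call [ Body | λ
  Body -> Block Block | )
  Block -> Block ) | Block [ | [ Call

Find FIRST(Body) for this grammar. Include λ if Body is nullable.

{ ), [ }

From Body -> Block Block: add FIRST(Block) = { [ }.
Body -> ) contributes {)}.
Union: FIRST(Body) = { ), [ }.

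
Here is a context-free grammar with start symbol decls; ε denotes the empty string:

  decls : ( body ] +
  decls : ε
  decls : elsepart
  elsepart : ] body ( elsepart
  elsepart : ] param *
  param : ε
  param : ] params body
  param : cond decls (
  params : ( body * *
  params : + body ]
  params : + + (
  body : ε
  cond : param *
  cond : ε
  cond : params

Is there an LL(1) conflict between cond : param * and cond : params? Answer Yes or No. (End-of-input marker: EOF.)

FIRST(param *) = { (, *, +, ] } and FIRST(params) = { (, + }.
Both contain (, so the two alternatives are not disjoint — LL(1) conflict.

Yes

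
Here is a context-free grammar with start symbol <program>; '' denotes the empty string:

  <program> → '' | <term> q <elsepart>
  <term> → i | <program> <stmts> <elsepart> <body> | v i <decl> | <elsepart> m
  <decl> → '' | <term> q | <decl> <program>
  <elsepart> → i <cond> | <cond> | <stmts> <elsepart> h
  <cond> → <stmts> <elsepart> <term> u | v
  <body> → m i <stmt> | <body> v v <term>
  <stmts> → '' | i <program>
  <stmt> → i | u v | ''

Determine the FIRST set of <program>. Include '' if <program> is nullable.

<program> → '' contributes ''.
From <program> → <term> q <elsepart>: add FIRST(<term>) = { i, v }.
Union: FIRST(<program>) = { i, v, '' }.

{ i, v, '' }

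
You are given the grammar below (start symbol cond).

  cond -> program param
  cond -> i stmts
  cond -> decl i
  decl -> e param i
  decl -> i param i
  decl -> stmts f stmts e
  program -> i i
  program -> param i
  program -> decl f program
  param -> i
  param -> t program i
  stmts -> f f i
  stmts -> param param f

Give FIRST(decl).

decl -> e param i contributes {e}.
decl -> i param i contributes {i}.
From decl -> stmts f stmts e: add FIRST(stmts) = { f, i, t }.
Union: FIRST(decl) = { e, f, i, t }.

{ e, f, i, t }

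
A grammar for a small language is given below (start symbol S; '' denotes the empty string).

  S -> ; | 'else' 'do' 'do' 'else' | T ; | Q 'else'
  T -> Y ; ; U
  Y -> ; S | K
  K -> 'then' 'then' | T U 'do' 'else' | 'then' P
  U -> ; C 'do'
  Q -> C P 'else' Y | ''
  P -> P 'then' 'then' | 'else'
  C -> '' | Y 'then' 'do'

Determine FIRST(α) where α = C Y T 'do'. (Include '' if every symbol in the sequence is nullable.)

Add FIRST(C)\{''} = { 'then', ; }; C is nullable, continue.
Add FIRST(Y) = { 'then', ; }; Y is not nullable, stop.

{ 'then', ; }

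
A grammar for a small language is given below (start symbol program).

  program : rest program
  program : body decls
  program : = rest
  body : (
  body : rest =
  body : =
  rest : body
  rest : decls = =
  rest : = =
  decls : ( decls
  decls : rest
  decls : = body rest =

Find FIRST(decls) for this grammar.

decls : ( decls contributes {(}.
From decls : rest: add FIRST(rest) = { (, = }.
decls : = body rest = contributes {=}.
Union: FIRST(decls) = { (, = }.

{ (, = }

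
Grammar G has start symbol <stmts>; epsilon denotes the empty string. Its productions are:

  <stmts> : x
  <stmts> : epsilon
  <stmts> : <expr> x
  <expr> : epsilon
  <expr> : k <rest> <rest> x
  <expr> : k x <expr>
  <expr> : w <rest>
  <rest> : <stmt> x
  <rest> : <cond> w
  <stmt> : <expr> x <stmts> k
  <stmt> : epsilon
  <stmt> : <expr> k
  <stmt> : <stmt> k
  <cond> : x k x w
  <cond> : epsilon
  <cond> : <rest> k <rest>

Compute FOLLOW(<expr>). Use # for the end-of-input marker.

{ k, x }

In <stmts> : <expr> x: add FIRST(x) = { x }.
In <expr> : k x <expr>: <expr> is at the end, add FOLLOW(<expr>) = { k, x }.
In <stmt> : <expr> x <stmts> k: add FIRST(x <stmts> k) = { x }.
In <stmt> : <expr> k: add FIRST(k) = { k }.
Union: FOLLOW(<expr>) = { k, x }.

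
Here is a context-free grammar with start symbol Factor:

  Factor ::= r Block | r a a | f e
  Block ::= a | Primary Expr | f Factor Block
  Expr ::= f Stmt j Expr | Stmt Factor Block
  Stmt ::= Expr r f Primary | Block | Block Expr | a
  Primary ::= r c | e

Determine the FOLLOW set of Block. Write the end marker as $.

{ $, a, e, f, j, r }

In Factor ::= r Block: Block is at the end, add FOLLOW(Factor) = { $, a, e, f, r }.
In Block ::= f Factor Block: Block is at the end, add FOLLOW(Block) = { $, a, e, f, j, r }.
In Expr ::= Stmt Factor Block: Block is at the end, add FOLLOW(Expr) = { $, a, e, f, j, r }.
In Stmt ::= Block: Block is at the end, add FOLLOW(Stmt) = { f, j, r }.
In Stmt ::= Block Expr: add FIRST(Expr) = { a, e, f, r }.
Union: FOLLOW(Block) = { $, a, e, f, j, r }.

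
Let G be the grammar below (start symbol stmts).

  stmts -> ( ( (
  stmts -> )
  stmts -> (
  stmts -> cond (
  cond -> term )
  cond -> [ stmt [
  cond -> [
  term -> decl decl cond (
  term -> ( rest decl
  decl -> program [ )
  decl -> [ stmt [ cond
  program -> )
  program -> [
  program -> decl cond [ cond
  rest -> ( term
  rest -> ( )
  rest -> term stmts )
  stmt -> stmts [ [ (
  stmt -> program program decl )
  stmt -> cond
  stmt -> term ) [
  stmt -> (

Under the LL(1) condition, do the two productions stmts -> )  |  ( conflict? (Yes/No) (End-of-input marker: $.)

FIRST()) = { ) } and FIRST(() = { ( }.
The FIRST sets are disjoint and neither alternative is nullable — no conflict.

No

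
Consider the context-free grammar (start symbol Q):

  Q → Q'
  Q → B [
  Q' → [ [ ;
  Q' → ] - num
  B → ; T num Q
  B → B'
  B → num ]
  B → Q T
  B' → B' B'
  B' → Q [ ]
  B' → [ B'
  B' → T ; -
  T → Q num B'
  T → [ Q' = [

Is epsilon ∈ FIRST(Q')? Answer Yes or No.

No nonterminal in this grammar is nullable.
No production of Q' has an RHS whose symbols are all nullable, so Q' is not nullable.

No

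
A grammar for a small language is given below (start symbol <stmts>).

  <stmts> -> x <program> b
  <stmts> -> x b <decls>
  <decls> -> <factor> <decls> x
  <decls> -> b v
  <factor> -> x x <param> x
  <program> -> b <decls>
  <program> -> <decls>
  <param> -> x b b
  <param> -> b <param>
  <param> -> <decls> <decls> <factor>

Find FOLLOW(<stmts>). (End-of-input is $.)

{ $ }

<stmts> is the start symbol, so $ ∈ FOLLOW(<stmts>).
Union: FOLLOW(<stmts>) = { $ }.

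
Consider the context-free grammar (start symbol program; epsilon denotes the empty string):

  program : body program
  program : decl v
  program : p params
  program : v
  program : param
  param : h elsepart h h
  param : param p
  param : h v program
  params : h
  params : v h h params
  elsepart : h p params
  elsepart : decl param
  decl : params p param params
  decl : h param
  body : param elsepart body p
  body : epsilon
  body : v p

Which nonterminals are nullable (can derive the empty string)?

{ body }

Directly nullable (have an epsilon-production): body.
No other nonterminal has a production whose RHS symbols are all nullable.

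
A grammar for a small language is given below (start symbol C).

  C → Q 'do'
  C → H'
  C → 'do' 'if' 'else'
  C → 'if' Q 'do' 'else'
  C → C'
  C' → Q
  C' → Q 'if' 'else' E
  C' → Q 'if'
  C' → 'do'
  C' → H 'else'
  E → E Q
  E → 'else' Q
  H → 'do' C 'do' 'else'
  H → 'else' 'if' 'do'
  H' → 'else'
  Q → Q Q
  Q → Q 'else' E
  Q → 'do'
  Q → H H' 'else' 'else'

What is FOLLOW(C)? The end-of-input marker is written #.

C is the start symbol, so # ∈ FOLLOW(C).
In H → 'do' C 'do' 'else': add FIRST('do' 'else') = { 'do' }.
Union: FOLLOW(C) = { #, 'do' }.

{ #, 'do' }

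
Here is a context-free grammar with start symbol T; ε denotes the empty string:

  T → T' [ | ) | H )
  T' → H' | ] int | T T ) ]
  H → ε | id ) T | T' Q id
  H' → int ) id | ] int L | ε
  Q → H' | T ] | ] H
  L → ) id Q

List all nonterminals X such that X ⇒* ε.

{ H, H', Q, T' }

Directly nullable (have an ε-production): H, H'.
Q → H' with every symbol nullable, so Q is nullable.
T' → H' with every symbol nullable, so T' is nullable.
No other nonterminal has a production whose RHS symbols are all nullable.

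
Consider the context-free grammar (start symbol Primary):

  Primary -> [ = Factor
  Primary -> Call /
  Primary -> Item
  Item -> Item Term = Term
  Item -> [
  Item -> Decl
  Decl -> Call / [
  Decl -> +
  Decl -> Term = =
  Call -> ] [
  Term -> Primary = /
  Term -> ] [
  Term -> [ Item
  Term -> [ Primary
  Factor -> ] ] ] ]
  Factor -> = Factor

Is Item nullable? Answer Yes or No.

No

No nonterminal in this grammar is nullable.
No production of Item has an RHS whose symbols are all nullable, so Item is not nullable.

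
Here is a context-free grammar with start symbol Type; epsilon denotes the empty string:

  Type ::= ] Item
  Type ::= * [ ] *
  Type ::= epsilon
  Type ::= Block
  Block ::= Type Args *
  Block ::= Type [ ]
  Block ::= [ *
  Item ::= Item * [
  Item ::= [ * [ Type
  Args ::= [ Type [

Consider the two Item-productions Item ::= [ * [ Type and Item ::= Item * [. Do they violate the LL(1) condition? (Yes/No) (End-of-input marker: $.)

Yes

FIRST([ * [ Type) = { [ } and FIRST(Item * [) = { [ }.
Both contain [, so the two alternatives are not disjoint — LL(1) conflict.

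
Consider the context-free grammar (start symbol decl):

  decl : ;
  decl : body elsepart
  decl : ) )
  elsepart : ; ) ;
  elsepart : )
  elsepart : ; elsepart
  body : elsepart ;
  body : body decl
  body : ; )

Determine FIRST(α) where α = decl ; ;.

Add FIRST(decl) = { ), ; }; decl is not nullable, stop.

{ ), ; }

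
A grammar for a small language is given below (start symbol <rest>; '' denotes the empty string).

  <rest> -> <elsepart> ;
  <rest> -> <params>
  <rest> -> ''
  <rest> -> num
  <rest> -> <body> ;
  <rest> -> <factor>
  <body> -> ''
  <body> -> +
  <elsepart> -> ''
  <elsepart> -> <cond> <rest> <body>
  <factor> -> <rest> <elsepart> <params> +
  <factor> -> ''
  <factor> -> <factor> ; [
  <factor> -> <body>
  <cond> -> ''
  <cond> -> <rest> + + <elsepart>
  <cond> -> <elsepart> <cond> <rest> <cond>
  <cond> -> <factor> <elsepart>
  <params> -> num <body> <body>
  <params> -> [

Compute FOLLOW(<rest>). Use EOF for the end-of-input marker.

<rest> is the start symbol, so EOF ∈ FOLLOW(<rest>).
In <elsepart> -> <cond> <rest> <body>: add FIRST(<body>)\{''} = { + }.
  Since <body> is nullable, also add FOLLOW(<elsepart>) = { +, ;, [, num }.
In <factor> -> <rest> <elsepart> <params> +: add FIRST(<elsepart> <params> +) = { +, ;, [, num }.
In <cond> -> <rest> + + <elsepart>: add FIRST(+ + <elsepart>) = { + }.
In <cond> -> <elsepart> <cond> <rest> <cond>: add FIRST(<cond>)\{''} = { +, ;, [, num }.
  Since <cond> is nullable, also add FOLLOW(<cond>) = { +, ;, [, num }.
Union: FOLLOW(<rest>) = { EOF, +, ;, [, num }.

{ EOF, +, ;, [, num }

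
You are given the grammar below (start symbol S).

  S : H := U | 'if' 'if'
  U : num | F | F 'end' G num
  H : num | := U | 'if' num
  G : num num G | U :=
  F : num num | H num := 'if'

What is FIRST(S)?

{ 'if', :=, num }

From S : H := U: add FIRST(H) = { 'if', :=, num }.
S : 'if' 'if' contributes {'if'}.
Union: FIRST(S) = { 'if', :=, num }.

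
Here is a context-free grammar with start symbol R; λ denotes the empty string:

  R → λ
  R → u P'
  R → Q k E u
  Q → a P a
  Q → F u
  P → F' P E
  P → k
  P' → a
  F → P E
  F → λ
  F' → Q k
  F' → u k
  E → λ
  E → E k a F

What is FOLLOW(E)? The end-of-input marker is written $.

In R → Q k E u: add FIRST(u) = { u }.
In P → F' P E: E is at the end, add FOLLOW(P) = { a, k, u }.
In F → P E: E is at the end, add FOLLOW(F) = { a, k, u }.
In E → E k a F: add FIRST(k a F) = { k }.
Union: FOLLOW(E) = { a, k, u }.

{ a, k, u }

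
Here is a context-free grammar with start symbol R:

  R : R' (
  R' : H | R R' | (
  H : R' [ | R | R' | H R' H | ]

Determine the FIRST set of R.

{ (, ] }

From R : R' (: add FIRST(R') = { (, ] }.
Union: FIRST(R) = { (, ] }.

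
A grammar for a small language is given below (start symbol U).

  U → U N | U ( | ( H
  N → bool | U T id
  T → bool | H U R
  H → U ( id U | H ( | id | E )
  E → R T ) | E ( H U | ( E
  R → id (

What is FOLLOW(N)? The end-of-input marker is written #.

In U → U N: N is at the end, add FOLLOW(U) = { #, (, ), bool, id }.
Union: FOLLOW(N) = { #, (, ), bool, id }.

{ #, (, ), bool, id }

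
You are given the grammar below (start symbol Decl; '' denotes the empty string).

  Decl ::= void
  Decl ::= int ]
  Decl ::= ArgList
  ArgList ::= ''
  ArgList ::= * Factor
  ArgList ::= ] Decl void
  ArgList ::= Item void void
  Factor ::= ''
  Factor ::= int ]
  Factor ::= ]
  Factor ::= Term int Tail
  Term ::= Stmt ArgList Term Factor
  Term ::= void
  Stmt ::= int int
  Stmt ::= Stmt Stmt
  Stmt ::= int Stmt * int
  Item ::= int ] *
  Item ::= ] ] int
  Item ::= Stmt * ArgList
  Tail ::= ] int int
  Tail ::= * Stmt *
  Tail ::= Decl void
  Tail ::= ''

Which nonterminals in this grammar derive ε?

Directly nullable (have an ''-production): ArgList, Factor, Tail.
Decl ::= ArgList with every symbol nullable, so Decl is nullable.
No other nonterminal has a production whose RHS symbols are all nullable.

{ ArgList, Decl, Factor, Tail }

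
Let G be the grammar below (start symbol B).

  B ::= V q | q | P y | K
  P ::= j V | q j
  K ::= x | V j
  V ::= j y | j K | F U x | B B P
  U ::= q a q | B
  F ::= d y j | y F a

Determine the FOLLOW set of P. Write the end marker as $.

In B ::= P y: add FIRST(y) = { y }.
In V ::= B B P: P is at the end, add FOLLOW(V) = { j, q, y }.
Union: FOLLOW(P) = { j, q, y }.

{ j, q, y }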